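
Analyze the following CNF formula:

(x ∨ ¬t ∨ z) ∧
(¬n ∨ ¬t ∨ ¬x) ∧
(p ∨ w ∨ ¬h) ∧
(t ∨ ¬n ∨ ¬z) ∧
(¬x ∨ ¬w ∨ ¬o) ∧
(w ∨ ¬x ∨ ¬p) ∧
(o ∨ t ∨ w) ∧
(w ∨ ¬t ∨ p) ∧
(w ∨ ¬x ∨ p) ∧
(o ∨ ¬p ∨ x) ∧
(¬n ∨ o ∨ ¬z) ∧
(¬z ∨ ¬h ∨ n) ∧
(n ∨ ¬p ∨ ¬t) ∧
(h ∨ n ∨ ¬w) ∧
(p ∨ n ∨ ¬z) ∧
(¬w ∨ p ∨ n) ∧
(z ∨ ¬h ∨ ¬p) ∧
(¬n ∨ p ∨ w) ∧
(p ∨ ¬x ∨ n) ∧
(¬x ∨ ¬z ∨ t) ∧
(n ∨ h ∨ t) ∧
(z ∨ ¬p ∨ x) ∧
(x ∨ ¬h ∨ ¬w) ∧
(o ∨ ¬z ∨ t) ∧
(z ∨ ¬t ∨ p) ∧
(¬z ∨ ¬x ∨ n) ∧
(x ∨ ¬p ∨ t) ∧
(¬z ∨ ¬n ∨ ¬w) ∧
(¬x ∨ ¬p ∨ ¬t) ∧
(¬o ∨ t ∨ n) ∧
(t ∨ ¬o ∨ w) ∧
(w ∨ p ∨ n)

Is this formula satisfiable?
Yes

Yes, the formula is satisfiable.

One satisfying assignment is: w=False, z=True, x=False, p=True, n=True, t=True, o=True, h=False

Verification: With this assignment, all 32 clauses evaluate to true.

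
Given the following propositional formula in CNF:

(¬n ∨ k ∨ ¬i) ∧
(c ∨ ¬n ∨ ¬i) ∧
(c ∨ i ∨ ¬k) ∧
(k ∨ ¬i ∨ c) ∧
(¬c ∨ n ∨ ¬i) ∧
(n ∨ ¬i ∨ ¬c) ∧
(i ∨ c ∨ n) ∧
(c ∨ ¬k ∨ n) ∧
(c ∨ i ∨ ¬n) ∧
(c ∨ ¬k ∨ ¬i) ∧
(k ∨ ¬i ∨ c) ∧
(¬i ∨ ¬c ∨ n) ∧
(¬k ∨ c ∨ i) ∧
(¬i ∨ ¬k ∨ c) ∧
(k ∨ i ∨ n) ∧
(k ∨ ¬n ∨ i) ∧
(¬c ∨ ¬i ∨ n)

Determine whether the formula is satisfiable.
Yes

Yes, the formula is satisfiable.

One satisfying assignment is: c=True, k=True, i=False, n=False

Verification: With this assignment, all 17 clauses evaluate to true.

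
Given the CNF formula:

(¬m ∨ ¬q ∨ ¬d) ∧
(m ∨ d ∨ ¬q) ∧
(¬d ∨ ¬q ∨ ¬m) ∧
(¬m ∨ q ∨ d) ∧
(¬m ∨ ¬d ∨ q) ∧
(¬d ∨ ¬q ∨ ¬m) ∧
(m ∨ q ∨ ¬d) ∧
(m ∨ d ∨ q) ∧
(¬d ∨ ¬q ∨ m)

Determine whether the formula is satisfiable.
Yes

Yes, the formula is satisfiable.

One satisfying assignment is: q=True, m=True, d=False

Verification: With this assignment, all 9 clauses evaluate to true.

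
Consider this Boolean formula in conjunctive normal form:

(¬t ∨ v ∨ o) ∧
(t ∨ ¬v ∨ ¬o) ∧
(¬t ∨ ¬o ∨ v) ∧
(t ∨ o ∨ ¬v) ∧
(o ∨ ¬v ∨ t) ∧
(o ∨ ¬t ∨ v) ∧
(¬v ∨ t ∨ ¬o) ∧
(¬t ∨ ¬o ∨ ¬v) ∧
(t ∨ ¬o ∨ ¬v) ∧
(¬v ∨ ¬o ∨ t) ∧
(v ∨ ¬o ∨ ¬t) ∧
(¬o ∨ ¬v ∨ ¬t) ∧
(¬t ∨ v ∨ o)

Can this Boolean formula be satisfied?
Yes

Yes, the formula is satisfiable.

One satisfying assignment is: o=False, v=False, t=False

Verification: With this assignment, all 13 clauses evaluate to true.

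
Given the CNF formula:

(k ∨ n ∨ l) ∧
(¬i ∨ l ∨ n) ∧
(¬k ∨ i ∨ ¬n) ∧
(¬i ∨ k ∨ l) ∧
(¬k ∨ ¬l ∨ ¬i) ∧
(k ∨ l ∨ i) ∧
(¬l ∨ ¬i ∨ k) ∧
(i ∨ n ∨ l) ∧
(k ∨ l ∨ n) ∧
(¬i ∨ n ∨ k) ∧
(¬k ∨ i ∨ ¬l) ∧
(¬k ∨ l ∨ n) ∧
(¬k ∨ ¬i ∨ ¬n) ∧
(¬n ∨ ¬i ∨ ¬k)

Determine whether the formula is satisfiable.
Yes

Yes, the formula is satisfiable.

One satisfying assignment is: i=False, n=False, l=True, k=False

Verification: With this assignment, all 14 clauses evaluate to true.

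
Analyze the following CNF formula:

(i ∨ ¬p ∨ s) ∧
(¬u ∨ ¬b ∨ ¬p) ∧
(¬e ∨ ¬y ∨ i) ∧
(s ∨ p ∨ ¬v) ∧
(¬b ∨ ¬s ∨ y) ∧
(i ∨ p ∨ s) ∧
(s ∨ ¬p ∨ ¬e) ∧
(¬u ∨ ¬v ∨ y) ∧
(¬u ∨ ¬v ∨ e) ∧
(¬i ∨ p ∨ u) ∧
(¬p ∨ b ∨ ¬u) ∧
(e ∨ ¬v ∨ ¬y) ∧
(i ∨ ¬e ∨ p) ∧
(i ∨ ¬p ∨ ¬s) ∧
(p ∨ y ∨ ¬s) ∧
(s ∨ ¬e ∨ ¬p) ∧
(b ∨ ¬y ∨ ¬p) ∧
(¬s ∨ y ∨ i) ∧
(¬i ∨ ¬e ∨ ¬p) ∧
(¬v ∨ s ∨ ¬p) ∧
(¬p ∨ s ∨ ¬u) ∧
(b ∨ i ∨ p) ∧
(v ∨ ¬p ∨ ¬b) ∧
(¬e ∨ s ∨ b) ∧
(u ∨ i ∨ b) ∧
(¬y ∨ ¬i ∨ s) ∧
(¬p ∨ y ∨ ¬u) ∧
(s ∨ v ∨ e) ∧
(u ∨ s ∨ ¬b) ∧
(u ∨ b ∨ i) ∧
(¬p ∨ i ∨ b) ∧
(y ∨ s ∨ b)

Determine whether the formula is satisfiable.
Yes

Yes, the formula is satisfiable.

One satisfying assignment is: s=True, p=True, y=False, v=False, b=False, i=True, e=False, u=False

Verification: With this assignment, all 32 clauses evaluate to true.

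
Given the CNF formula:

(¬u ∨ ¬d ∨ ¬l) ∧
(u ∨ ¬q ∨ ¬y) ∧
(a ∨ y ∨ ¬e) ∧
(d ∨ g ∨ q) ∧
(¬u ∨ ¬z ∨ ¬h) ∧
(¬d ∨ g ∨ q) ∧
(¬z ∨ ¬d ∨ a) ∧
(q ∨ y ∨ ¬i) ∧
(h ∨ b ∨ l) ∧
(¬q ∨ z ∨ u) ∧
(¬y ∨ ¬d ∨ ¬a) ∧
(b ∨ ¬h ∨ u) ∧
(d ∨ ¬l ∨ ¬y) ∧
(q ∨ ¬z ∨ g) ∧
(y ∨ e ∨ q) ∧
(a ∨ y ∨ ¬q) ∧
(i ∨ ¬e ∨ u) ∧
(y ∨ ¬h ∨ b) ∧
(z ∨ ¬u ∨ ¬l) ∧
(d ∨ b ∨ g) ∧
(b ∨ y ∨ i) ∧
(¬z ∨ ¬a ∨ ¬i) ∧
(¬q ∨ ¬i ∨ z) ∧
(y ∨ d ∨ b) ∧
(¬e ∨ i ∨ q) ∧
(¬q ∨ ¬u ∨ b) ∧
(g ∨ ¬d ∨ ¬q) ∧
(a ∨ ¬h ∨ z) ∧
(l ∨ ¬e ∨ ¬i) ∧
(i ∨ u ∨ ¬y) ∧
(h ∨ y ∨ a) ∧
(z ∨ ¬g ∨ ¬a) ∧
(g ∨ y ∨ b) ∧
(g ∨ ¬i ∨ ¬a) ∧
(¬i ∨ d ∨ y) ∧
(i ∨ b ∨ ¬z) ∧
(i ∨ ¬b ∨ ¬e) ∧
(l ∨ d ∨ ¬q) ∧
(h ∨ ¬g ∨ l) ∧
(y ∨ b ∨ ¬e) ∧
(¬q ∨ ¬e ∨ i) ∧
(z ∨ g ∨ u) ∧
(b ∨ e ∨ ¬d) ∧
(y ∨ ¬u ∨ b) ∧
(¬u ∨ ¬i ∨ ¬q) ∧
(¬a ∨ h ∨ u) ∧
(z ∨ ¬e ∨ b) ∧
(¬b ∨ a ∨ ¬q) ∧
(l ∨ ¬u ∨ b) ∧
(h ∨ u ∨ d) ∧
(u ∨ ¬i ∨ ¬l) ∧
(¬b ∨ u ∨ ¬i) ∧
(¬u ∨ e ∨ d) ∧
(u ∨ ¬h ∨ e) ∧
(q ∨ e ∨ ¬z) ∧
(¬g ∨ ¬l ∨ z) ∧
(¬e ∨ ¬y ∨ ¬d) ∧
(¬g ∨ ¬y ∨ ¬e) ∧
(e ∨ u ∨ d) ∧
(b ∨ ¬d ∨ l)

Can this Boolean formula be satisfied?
No

No, the formula is not satisfiable.

No assignment of truth values to the variables can make all 60 clauses true simultaneously.

The formula is UNSAT (unsatisfiable).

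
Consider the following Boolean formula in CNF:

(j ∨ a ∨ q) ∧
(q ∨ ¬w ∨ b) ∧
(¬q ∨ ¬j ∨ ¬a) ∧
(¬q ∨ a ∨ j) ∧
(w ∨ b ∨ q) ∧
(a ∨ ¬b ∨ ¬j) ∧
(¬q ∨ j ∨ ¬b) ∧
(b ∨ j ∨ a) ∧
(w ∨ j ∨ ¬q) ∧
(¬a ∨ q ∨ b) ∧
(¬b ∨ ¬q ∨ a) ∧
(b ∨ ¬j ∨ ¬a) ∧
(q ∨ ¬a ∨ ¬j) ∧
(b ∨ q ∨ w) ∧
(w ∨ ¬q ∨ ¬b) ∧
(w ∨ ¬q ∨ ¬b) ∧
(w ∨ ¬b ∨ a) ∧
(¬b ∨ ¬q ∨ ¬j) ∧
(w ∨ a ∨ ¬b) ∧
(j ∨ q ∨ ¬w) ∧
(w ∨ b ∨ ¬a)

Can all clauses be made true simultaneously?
Yes

Yes, the formula is satisfiable.

One satisfying assignment is: w=False, a=True, q=False, b=True, j=False

Verification: With this assignment, all 21 clauses evaluate to true.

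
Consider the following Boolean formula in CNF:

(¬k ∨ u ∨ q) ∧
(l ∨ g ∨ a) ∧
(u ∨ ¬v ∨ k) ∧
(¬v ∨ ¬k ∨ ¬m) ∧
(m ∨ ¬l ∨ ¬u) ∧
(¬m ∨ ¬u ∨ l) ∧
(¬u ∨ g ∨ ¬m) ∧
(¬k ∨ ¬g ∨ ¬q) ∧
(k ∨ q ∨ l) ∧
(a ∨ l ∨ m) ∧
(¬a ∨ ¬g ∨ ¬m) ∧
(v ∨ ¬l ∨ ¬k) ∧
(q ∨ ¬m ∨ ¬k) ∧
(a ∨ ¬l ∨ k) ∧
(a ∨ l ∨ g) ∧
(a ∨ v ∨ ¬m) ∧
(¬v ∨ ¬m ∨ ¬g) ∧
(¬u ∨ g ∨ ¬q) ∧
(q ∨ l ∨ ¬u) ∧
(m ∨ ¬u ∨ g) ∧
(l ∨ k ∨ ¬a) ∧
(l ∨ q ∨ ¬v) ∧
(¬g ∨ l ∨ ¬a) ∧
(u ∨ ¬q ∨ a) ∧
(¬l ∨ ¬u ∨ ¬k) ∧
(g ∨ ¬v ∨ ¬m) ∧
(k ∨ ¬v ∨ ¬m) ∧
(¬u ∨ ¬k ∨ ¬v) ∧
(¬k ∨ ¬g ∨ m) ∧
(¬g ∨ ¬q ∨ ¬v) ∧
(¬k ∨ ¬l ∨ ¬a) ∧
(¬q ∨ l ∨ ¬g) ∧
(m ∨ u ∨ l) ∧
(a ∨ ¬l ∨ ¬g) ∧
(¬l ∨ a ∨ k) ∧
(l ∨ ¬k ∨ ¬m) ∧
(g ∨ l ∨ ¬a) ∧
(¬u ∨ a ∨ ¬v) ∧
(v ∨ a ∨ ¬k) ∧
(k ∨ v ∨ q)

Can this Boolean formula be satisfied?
Yes

Yes, the formula is satisfiable.

One satisfying assignment is: g=True, u=False, a=True, m=False, l=True, q=True, k=False, v=False

Verification: With this assignment, all 40 clauses evaluate to true.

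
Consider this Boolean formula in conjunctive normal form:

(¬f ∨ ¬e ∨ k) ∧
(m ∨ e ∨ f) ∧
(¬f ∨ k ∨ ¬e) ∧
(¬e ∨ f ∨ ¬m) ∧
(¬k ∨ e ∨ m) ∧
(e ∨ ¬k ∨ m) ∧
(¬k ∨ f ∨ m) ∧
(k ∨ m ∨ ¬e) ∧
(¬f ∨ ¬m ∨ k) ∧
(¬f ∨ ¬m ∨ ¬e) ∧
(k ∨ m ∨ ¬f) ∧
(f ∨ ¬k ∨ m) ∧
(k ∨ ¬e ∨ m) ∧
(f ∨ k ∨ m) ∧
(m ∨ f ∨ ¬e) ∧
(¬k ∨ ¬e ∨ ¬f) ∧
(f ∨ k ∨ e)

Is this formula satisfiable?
Yes

Yes, the formula is satisfiable.

One satisfying assignment is: m=True, f=False, e=False, k=True

Verification: With this assignment, all 17 clauses evaluate to true.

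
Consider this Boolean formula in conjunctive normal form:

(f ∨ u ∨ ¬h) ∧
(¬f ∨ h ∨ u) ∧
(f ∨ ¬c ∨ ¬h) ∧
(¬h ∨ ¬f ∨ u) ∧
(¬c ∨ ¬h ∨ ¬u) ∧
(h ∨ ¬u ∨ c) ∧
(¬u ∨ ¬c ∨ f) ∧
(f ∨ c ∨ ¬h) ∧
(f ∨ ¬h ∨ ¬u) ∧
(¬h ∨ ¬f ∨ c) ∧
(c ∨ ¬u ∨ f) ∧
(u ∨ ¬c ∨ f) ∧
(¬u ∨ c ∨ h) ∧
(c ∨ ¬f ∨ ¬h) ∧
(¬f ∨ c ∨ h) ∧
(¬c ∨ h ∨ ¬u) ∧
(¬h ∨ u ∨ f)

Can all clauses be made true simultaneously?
Yes

Yes, the formula is satisfiable.

One satisfying assignment is: c=False, u=False, h=False, f=False

Verification: With this assignment, all 17 clauses evaluate to true.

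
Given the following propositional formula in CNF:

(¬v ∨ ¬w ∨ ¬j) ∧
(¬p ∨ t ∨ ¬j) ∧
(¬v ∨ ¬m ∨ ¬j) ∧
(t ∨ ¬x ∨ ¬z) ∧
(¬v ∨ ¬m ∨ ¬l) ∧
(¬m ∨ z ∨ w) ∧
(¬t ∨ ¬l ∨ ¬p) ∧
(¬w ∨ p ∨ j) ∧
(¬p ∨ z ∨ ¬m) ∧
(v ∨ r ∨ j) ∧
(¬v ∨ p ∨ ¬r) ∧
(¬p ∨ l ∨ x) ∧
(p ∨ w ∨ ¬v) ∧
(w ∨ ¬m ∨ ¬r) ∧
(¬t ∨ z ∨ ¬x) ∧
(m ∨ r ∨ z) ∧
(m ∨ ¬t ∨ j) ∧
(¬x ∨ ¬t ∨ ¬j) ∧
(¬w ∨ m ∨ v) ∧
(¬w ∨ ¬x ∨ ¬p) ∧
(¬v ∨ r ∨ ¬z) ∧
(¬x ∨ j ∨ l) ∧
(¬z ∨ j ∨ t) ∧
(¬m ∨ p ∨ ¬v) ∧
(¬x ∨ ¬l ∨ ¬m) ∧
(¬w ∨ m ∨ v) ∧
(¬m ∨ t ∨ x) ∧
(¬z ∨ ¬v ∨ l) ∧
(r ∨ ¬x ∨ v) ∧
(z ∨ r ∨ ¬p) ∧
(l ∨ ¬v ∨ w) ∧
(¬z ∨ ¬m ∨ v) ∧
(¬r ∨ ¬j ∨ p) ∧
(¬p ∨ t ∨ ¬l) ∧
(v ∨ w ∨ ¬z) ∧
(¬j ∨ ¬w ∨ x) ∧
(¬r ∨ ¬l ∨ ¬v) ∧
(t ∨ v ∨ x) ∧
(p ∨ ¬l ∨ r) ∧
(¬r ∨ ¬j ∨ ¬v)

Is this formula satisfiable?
Yes

Yes, the formula is satisfiable.

One satisfying assignment is: m=False, v=False, r=True, w=False, l=True, j=False, p=False, t=False, z=False, x=True

Verification: With this assignment, all 40 clauses evaluate to true.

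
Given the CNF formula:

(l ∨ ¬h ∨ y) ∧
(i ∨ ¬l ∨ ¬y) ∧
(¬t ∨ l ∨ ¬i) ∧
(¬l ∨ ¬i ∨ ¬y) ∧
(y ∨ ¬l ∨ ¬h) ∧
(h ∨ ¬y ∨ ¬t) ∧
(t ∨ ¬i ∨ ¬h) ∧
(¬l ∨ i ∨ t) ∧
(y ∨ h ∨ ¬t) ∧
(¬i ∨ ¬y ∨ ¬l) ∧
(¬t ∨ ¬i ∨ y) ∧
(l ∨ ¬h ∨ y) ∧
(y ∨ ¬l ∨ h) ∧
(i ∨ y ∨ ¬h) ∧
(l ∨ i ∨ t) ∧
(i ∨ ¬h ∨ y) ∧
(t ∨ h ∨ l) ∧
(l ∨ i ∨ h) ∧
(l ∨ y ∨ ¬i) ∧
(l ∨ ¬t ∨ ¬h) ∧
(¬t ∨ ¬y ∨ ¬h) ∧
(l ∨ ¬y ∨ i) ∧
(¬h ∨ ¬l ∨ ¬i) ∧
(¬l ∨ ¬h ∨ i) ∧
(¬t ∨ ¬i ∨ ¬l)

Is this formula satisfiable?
No

No, the formula is not satisfiable.

No assignment of truth values to the variables can make all 25 clauses true simultaneously.

The formula is UNSAT (unsatisfiable).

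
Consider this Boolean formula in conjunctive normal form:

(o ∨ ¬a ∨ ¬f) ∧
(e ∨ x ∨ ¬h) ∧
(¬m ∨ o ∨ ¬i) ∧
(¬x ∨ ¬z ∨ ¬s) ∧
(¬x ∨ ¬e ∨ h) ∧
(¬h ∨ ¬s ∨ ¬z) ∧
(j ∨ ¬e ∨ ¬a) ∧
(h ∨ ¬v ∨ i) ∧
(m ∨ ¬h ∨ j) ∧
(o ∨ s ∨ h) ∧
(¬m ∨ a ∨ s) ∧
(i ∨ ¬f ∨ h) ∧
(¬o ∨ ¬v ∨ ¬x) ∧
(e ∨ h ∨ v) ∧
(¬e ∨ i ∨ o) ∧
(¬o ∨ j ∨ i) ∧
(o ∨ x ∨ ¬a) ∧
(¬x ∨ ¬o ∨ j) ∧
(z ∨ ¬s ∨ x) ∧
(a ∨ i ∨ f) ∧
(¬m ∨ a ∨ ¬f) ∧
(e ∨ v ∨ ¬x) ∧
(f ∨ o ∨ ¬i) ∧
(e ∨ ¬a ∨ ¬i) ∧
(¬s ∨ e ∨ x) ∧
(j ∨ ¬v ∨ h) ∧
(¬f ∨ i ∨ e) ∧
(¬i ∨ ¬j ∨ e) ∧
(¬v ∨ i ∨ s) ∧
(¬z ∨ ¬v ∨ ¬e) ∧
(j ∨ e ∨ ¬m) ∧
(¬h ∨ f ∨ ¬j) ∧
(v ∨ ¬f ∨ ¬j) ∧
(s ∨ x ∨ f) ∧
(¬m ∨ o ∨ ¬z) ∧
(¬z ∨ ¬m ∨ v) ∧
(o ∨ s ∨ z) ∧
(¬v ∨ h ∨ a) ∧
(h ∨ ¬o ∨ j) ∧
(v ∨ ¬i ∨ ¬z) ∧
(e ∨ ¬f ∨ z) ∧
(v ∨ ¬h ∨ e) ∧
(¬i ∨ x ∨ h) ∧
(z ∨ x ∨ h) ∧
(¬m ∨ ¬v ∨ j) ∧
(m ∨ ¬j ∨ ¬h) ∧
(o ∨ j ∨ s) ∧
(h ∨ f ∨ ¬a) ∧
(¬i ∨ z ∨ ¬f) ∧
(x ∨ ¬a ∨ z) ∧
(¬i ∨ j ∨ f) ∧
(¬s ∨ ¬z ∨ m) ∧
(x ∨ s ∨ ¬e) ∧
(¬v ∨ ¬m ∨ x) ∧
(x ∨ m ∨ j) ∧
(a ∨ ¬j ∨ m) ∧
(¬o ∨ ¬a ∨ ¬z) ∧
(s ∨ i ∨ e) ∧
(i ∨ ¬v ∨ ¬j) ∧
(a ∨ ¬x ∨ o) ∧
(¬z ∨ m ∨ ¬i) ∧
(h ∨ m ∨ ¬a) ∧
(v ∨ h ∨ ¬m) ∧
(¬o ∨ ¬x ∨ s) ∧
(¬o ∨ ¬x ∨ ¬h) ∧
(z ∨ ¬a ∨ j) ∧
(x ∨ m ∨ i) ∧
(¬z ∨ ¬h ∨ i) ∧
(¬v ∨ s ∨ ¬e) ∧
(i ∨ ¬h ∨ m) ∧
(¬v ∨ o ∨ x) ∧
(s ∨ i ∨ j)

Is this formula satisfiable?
No

No, the formula is not satisfiable.

No assignment of truth values to the variables can make all 72 clauses true simultaneously.

The formula is UNSAT (unsatisfiable).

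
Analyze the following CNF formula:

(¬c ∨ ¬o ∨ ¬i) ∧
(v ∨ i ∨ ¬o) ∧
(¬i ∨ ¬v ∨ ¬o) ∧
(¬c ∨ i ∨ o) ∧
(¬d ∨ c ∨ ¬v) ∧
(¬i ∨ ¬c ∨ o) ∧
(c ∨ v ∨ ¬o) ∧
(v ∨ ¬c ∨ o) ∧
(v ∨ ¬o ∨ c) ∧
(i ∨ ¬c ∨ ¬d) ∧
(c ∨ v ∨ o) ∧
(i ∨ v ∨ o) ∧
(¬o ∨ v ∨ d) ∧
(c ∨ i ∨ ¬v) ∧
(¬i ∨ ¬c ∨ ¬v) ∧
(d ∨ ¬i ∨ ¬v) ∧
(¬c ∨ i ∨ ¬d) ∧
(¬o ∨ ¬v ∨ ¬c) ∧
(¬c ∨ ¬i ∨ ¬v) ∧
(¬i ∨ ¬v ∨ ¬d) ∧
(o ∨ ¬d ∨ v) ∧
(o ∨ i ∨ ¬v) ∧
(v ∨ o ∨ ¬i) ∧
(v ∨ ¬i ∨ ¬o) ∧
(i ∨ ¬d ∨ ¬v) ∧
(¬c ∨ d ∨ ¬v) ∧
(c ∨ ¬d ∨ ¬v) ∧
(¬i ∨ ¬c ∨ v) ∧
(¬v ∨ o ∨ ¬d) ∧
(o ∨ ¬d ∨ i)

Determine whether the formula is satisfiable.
No

No, the formula is not satisfiable.

No assignment of truth values to the variables can make all 30 clauses true simultaneously.

The formula is UNSAT (unsatisfiable).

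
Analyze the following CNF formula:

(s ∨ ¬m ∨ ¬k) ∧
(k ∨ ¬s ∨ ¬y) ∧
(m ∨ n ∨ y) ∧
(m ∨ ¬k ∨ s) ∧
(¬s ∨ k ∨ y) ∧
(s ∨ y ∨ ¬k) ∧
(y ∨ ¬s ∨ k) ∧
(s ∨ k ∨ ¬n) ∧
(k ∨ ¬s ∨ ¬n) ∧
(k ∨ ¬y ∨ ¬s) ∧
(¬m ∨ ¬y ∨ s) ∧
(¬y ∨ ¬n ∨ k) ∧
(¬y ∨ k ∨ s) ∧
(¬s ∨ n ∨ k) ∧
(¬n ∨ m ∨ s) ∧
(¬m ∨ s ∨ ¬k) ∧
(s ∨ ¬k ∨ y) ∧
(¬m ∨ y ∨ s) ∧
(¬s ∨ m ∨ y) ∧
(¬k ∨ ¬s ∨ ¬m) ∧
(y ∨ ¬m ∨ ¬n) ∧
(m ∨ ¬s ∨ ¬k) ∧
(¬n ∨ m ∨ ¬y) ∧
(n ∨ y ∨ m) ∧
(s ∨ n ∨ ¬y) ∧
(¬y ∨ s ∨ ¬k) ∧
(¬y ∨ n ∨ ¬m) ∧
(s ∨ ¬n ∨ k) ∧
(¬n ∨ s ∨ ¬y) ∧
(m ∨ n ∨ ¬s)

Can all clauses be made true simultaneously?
No

No, the formula is not satisfiable.

No assignment of truth values to the variables can make all 30 clauses true simultaneously.

The formula is UNSAT (unsatisfiable).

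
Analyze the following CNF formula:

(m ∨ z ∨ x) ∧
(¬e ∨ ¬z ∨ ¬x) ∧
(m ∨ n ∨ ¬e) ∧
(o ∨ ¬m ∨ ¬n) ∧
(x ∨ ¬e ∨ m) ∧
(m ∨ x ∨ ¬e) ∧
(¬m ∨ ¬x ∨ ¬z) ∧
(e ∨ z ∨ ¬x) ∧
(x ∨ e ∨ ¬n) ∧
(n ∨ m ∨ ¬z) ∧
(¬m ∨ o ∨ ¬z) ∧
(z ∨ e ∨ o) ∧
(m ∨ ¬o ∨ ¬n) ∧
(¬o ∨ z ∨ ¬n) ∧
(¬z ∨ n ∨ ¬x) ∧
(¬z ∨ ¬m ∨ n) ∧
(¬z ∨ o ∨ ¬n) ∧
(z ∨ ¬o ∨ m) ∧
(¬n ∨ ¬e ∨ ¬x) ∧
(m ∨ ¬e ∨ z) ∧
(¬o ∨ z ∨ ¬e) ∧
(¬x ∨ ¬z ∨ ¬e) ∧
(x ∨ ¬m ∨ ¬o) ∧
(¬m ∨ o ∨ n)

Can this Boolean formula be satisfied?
No

No, the formula is not satisfiable.

No assignment of truth values to the variables can make all 24 clauses true simultaneously.

The formula is UNSAT (unsatisfiable).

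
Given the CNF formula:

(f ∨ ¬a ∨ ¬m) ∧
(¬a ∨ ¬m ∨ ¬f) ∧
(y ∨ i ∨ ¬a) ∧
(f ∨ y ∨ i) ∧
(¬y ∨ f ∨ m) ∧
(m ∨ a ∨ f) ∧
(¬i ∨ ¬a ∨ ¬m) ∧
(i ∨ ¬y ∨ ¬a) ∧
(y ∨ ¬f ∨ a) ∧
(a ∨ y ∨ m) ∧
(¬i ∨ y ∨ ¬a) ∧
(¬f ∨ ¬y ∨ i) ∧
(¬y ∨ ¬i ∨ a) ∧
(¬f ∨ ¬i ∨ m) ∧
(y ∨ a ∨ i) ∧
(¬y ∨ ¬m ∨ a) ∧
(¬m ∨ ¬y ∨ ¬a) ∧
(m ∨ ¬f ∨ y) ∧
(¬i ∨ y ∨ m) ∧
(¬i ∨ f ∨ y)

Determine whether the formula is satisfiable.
No

No, the formula is not satisfiable.

No assignment of truth values to the variables can make all 20 clauses true simultaneously.

The formula is UNSAT (unsatisfiable).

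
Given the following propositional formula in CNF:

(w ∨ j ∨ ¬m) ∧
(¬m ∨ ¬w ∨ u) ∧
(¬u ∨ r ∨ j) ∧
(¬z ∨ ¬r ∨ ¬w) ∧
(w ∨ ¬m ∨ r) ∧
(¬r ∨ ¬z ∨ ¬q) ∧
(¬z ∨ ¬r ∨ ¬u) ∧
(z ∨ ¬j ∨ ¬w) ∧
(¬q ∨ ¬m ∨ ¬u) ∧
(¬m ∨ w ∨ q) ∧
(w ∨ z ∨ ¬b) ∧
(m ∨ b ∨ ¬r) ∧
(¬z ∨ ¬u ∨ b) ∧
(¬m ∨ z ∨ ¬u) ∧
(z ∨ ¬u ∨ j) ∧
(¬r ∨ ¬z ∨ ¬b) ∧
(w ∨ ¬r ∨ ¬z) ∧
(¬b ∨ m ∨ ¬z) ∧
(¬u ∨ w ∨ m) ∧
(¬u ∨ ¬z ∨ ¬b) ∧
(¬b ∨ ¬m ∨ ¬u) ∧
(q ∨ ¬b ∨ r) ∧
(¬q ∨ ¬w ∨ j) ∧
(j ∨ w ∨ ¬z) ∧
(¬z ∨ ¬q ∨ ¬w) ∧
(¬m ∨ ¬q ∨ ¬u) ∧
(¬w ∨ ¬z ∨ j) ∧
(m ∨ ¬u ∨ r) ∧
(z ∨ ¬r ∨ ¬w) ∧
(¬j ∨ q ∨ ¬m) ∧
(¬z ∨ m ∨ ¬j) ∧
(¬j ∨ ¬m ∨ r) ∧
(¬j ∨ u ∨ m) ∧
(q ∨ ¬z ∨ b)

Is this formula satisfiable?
Yes

Yes, the formula is satisfiable.

One satisfying assignment is: q=False, r=False, u=False, b=False, j=False, z=False, w=False, m=False

Verification: With this assignment, all 34 clauses evaluate to true.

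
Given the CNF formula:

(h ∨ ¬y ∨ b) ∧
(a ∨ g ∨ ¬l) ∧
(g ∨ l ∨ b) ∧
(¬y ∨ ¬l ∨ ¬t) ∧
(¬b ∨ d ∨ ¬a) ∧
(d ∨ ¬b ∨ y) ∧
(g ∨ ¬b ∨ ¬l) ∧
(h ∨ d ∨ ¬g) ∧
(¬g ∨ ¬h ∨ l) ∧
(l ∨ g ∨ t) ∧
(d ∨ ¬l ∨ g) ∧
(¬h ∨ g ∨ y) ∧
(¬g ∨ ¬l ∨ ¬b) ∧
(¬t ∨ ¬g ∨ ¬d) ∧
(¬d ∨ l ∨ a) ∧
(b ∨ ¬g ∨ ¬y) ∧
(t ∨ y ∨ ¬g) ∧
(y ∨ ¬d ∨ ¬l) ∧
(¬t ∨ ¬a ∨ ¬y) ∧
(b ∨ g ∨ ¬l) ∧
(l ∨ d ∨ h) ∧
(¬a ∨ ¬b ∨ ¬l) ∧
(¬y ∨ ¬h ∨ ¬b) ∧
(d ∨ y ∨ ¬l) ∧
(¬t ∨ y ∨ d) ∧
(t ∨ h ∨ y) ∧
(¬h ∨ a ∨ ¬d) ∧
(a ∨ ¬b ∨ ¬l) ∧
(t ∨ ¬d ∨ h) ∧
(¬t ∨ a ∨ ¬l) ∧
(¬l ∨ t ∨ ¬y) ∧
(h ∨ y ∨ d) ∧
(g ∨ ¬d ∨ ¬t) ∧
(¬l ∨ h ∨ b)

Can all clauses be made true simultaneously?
No

No, the formula is not satisfiable.

No assignment of truth values to the variables can make all 34 clauses true simultaneously.

The formula is UNSAT (unsatisfiable).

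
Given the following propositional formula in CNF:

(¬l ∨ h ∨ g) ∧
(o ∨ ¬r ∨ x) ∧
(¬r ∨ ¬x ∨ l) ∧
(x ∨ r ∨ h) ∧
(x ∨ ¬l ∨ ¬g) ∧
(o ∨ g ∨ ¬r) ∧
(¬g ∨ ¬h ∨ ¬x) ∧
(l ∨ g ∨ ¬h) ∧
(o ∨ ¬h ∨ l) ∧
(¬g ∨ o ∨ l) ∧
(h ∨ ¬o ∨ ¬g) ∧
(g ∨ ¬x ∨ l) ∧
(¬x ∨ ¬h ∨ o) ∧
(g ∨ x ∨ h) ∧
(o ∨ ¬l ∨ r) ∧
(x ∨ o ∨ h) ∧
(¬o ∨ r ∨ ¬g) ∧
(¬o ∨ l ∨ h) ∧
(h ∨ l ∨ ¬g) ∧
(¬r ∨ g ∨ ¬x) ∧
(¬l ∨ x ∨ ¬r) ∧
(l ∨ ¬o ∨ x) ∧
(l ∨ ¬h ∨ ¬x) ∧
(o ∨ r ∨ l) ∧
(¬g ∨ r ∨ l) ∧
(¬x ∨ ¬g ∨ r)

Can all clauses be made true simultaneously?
Yes

Yes, the formula is satisfiable.

One satisfying assignment is: g=False, o=True, l=True, h=True, x=False, r=False

Verification: With this assignment, all 26 clauses evaluate to true.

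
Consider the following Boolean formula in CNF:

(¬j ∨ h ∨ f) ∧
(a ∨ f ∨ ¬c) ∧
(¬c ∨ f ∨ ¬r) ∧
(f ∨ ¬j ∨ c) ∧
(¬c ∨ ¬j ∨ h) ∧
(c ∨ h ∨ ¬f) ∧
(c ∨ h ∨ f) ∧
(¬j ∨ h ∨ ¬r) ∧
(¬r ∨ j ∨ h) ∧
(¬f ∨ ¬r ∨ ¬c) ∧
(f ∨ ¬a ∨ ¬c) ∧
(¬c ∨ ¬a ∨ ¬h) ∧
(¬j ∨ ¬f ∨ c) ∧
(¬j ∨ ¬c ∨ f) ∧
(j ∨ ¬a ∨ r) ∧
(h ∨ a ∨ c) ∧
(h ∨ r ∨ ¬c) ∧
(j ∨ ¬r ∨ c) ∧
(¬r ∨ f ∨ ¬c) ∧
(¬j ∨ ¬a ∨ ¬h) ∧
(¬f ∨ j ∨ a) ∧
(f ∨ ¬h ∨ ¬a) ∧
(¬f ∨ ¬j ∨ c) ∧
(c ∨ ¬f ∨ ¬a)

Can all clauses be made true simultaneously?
Yes

Yes, the formula is satisfiable.

One satisfying assignment is: c=False, f=False, a=False, r=False, h=True, j=False

Verification: With this assignment, all 24 clauses evaluate to true.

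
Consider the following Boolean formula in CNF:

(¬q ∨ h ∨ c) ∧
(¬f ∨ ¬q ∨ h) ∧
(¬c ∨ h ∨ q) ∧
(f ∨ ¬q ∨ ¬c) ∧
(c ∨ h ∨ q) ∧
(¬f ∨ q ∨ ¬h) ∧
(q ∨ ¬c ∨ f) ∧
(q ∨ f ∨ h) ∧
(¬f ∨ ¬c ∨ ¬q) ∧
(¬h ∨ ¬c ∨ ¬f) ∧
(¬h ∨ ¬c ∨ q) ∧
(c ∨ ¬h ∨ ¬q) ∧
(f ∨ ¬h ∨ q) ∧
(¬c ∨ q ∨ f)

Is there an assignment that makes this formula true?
No

No, the formula is not satisfiable.

No assignment of truth values to the variables can make all 14 clauses true simultaneously.

The formula is UNSAT (unsatisfiable).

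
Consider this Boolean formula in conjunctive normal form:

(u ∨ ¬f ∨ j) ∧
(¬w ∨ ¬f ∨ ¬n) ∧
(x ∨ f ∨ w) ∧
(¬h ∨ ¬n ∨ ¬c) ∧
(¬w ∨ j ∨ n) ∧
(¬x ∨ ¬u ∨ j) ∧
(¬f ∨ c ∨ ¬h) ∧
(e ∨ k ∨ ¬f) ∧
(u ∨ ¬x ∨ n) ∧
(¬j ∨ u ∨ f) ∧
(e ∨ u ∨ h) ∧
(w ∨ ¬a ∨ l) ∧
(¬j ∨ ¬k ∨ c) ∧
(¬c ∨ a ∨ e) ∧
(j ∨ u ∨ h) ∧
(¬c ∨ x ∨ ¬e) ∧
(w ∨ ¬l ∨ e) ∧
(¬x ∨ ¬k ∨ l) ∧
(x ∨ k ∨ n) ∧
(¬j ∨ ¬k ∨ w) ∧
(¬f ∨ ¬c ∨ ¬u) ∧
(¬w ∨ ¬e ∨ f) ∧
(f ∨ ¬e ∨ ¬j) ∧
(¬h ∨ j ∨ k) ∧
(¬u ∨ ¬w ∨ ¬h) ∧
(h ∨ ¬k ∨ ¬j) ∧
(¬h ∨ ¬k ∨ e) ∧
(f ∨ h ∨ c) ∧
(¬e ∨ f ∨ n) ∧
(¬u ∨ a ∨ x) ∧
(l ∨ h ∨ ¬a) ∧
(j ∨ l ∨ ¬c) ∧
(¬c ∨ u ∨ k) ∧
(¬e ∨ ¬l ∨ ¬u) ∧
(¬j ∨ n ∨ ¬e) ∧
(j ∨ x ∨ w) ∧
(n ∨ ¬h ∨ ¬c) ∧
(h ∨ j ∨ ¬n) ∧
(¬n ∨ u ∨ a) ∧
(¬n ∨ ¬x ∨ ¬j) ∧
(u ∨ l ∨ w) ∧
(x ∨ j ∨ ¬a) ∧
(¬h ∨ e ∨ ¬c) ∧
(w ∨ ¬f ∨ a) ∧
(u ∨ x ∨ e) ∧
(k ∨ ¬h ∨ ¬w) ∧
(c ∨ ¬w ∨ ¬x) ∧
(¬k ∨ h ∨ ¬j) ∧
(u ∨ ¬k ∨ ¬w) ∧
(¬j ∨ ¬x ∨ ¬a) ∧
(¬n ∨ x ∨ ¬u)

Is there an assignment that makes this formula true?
Yes

Yes, the formula is satisfiable.

One satisfying assignment is: w=False, j=True, k=False, u=True, c=False, f=False, h=True, l=False, x=True, n=False, a=False, e=False

Verification: With this assignment, all 51 clauses evaluate to true.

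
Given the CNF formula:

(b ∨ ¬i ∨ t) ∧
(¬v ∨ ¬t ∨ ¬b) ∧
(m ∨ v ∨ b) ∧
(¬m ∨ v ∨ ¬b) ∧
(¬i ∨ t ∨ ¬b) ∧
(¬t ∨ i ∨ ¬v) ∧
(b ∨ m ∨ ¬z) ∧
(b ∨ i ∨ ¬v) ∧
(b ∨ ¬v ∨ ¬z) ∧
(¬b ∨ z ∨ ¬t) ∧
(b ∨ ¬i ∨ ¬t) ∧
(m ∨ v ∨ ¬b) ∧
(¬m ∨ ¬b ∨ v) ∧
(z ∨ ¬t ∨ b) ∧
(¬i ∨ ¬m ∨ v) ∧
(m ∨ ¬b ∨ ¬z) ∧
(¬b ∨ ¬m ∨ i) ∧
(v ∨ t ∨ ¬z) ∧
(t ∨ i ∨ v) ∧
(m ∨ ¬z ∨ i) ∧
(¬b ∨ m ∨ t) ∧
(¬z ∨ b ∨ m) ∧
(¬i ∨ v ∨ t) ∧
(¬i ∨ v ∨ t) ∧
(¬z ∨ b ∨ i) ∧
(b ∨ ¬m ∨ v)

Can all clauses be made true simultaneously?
No

No, the formula is not satisfiable.

No assignment of truth values to the variables can make all 26 clauses true simultaneously.

The formula is UNSAT (unsatisfiable).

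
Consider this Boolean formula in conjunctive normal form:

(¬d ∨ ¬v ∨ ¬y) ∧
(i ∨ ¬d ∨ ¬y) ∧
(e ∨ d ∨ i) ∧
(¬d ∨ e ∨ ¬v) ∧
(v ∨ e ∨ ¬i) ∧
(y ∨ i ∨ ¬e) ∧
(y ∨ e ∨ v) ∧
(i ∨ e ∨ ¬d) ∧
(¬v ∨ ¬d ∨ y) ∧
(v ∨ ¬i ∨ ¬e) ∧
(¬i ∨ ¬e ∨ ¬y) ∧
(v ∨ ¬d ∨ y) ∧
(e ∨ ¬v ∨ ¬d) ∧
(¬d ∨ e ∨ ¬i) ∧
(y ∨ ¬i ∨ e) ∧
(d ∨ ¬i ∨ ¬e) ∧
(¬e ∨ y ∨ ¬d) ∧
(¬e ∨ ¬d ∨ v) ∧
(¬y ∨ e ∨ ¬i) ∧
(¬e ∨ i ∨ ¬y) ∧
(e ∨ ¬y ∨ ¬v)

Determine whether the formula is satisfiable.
No

No, the formula is not satisfiable.

No assignment of truth values to the variables can make all 21 clauses true simultaneously.

The formula is UNSAT (unsatisfiable).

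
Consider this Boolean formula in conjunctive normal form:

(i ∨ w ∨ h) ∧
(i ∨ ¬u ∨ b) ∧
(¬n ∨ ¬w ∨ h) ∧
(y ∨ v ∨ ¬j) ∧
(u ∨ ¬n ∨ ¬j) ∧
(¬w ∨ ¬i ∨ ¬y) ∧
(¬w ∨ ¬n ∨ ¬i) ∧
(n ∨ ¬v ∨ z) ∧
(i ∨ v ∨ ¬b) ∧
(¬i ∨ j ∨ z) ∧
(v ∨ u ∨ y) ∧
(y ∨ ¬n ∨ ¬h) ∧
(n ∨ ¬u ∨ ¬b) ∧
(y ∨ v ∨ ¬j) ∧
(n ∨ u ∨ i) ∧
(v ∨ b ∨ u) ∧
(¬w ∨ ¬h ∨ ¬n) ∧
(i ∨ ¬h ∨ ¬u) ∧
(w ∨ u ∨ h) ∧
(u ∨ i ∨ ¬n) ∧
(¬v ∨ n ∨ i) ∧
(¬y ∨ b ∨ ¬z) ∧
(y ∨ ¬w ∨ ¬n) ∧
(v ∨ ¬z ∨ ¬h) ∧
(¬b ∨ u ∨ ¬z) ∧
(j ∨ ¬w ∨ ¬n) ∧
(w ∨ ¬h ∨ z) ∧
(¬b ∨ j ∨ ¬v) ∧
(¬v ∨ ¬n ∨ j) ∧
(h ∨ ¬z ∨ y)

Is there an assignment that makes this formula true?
Yes

Yes, the formula is satisfiable.

One satisfying assignment is: b=True, u=True, h=False, w=False, j=False, z=True, n=True, i=True, v=False, y=True

Verification: With this assignment, all 30 clauses evaluate to true.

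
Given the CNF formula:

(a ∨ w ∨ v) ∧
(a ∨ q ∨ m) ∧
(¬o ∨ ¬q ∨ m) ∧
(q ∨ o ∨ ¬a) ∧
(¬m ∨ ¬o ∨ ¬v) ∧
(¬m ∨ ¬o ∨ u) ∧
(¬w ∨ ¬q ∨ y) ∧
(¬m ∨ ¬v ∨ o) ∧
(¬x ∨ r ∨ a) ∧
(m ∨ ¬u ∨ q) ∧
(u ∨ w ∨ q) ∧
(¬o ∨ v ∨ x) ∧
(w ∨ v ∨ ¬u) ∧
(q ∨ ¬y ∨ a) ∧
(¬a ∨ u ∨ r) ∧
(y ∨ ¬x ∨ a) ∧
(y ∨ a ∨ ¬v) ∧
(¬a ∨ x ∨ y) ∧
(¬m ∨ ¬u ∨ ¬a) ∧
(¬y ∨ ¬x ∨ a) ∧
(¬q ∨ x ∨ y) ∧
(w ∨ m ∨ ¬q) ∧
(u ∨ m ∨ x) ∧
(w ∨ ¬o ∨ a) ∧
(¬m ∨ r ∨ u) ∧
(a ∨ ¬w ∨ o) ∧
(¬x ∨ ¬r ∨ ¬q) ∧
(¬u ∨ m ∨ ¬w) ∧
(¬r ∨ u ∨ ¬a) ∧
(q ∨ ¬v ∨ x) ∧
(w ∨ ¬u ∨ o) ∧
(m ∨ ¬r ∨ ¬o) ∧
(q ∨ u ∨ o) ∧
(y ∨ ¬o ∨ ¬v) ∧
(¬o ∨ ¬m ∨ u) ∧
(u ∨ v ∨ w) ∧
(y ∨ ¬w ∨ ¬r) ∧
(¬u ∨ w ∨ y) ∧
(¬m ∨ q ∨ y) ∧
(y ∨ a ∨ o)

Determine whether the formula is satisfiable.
No

No, the formula is not satisfiable.

No assignment of truth values to the variables can make all 40 clauses true simultaneously.

The formula is UNSAT (unsatisfiable).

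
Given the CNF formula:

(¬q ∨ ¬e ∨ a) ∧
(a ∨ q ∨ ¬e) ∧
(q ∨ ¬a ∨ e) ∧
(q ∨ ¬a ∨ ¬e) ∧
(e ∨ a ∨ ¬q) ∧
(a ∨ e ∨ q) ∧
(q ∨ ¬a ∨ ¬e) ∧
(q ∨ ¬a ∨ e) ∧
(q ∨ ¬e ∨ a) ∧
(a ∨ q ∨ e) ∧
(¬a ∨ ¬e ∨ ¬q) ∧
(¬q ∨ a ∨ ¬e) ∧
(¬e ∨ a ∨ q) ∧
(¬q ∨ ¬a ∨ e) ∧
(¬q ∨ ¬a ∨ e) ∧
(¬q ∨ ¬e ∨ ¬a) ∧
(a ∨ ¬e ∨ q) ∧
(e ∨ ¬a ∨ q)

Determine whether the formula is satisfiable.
No

No, the formula is not satisfiable.

No assignment of truth values to the variables can make all 18 clauses true simultaneously.

The formula is UNSAT (unsatisfiable).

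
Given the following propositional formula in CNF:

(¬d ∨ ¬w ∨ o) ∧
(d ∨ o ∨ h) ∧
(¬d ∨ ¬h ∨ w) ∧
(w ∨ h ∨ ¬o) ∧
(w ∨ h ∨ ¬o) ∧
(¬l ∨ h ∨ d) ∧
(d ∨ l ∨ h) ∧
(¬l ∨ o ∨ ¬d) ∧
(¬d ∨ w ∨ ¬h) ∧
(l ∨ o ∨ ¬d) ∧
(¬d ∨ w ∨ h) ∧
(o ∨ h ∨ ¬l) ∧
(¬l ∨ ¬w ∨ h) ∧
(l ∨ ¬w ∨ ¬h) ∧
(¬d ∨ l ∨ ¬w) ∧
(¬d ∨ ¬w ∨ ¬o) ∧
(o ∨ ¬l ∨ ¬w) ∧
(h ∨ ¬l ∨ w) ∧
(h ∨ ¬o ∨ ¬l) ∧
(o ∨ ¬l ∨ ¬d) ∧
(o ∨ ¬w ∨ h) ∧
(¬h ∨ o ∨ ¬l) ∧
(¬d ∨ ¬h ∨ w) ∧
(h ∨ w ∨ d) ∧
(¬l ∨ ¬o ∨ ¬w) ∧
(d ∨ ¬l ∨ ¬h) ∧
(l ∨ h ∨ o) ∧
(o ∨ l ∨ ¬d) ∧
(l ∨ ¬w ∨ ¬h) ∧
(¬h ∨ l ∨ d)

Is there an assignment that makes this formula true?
No

No, the formula is not satisfiable.

No assignment of truth values to the variables can make all 30 clauses true simultaneously.

The formula is UNSAT (unsatisfiable).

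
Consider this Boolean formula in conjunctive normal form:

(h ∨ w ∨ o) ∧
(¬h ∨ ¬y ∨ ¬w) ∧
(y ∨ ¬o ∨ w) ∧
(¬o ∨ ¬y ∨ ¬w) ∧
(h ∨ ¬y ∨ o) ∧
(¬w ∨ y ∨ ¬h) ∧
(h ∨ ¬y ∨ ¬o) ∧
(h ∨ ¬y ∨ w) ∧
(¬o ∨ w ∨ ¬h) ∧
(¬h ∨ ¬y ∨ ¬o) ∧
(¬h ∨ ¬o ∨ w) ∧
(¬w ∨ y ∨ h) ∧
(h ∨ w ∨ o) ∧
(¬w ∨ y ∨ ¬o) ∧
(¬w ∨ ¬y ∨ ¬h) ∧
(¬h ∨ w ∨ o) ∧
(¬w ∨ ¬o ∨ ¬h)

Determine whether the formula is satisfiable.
No

No, the formula is not satisfiable.

No assignment of truth values to the variables can make all 17 clauses true simultaneously.

The formula is UNSAT (unsatisfiable).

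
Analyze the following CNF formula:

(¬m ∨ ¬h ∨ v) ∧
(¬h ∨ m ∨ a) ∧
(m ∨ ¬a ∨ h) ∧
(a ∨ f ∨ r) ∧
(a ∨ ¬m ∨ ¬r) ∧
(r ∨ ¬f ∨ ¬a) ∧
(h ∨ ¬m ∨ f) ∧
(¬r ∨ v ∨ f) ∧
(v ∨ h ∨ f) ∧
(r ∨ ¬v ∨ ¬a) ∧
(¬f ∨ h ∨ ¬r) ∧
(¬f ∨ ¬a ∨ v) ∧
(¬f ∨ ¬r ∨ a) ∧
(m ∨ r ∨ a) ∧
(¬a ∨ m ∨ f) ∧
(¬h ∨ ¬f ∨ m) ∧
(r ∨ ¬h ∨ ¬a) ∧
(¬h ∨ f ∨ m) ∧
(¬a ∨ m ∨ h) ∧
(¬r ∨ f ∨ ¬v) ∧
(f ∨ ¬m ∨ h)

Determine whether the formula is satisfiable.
Yes

Yes, the formula is satisfiable.

One satisfying assignment is: a=False, m=True, f=True, r=False, v=True, h=True

Verification: With this assignment, all 21 clauses evaluate to true.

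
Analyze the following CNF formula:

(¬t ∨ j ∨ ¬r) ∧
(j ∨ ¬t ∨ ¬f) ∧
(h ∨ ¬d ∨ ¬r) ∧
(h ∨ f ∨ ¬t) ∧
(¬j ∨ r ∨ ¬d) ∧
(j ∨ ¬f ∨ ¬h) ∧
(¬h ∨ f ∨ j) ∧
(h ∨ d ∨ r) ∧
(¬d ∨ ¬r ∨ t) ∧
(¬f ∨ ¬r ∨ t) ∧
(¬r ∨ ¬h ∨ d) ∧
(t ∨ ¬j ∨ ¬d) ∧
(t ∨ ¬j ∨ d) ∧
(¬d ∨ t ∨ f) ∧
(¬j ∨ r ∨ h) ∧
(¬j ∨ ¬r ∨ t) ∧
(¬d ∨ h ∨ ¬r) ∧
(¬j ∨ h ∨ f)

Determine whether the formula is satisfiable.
Yes

Yes, the formula is satisfiable.

One satisfying assignment is: j=False, h=False, d=False, r=True, f=False, t=False

Verification: With this assignment, all 18 clauses evaluate to true.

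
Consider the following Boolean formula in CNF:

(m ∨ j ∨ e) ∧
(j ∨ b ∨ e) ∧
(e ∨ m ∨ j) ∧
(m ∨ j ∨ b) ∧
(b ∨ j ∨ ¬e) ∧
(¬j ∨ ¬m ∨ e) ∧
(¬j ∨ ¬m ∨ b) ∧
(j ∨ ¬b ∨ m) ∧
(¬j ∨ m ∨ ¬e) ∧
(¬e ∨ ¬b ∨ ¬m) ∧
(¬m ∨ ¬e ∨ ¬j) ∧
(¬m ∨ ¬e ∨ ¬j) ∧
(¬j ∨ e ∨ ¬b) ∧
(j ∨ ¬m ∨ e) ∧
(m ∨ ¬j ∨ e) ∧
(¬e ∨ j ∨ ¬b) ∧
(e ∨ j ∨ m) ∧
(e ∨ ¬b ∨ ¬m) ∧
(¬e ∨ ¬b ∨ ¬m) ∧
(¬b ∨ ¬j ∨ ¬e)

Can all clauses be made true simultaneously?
No

No, the formula is not satisfiable.

No assignment of truth values to the variables can make all 20 clauses true simultaneously.

The formula is UNSAT (unsatisfiable).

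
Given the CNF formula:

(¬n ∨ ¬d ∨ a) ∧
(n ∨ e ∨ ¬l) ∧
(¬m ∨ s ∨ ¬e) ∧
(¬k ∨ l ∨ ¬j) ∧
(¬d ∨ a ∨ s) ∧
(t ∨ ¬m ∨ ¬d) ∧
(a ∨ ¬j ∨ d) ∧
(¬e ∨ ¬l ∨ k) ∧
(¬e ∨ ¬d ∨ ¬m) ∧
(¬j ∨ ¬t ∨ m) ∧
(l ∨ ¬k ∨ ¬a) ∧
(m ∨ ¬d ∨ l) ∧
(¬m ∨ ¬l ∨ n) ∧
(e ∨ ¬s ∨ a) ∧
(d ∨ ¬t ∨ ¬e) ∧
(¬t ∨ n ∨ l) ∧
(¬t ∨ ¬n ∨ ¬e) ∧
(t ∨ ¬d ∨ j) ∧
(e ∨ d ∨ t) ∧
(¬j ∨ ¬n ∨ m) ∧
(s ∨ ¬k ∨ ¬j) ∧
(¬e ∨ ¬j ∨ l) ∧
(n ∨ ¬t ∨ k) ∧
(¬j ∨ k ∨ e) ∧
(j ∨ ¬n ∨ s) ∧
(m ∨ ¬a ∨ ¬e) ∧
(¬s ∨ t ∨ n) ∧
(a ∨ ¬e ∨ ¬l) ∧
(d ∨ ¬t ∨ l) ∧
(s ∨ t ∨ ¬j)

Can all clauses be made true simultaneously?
Yes

Yes, the formula is satisfiable.

One satisfying assignment is: m=False, l=False, s=False, e=True, j=False, d=False, t=False, a=False, k=False, n=False

Verification: With this assignment, all 30 clauses evaluate to true.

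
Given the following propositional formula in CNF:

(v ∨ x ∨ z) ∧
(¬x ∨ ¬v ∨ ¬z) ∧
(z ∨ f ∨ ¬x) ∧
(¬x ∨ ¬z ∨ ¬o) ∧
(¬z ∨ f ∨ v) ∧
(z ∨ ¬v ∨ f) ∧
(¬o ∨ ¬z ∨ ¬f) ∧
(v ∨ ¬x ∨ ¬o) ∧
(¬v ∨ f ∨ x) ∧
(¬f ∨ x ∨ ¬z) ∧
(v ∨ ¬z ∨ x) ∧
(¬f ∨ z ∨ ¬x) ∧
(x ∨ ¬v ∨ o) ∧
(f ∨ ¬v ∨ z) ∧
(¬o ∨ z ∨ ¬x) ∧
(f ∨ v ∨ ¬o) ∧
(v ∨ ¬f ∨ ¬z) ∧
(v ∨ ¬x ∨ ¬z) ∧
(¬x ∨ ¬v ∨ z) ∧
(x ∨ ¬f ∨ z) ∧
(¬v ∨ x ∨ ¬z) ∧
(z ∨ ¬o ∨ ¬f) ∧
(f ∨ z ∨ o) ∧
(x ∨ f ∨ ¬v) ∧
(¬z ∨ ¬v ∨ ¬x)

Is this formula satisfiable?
No

No, the formula is not satisfiable.

No assignment of truth values to the variables can make all 25 clauses true simultaneously.

The formula is UNSAT (unsatisfiable).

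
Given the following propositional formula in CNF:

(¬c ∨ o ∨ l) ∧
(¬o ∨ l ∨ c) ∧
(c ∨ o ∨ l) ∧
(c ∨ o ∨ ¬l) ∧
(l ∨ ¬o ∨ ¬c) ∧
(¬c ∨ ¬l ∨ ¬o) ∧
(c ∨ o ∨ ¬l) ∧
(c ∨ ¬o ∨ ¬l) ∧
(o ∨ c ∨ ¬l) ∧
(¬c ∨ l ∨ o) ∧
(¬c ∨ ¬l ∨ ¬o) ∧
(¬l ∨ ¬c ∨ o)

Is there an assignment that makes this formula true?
No

No, the formula is not satisfiable.

No assignment of truth values to the variables can make all 12 clauses true simultaneously.

The formula is UNSAT (unsatisfiable).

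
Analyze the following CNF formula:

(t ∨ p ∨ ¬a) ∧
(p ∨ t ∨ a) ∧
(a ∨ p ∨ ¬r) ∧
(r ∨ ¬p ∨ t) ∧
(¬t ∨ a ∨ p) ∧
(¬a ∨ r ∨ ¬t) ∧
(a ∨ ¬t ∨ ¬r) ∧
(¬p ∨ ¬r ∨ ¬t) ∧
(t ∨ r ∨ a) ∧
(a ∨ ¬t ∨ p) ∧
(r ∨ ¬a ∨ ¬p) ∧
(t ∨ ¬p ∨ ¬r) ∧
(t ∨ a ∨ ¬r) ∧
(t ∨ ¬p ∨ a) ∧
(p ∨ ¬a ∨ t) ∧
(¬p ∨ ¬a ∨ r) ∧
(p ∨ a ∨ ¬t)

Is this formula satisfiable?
Yes

Yes, the formula is satisfiable.

One satisfying assignment is: a=False, t=True, p=True, r=False

Verification: With this assignment, all 17 clauses evaluate to true.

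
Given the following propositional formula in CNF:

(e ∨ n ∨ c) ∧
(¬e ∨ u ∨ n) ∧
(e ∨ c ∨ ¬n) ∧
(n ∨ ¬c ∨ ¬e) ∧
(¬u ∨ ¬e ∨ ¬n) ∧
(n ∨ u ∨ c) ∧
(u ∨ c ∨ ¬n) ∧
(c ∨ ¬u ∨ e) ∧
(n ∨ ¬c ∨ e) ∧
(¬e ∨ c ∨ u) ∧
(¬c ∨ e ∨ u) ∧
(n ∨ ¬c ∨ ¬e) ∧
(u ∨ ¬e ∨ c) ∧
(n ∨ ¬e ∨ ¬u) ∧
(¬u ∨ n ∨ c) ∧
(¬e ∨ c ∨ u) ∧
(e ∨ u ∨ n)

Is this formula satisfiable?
Yes

Yes, the formula is satisfiable.

One satisfying assignment is: e=True, c=True, n=True, u=False

Verification: With this assignment, all 17 clauses evaluate to true.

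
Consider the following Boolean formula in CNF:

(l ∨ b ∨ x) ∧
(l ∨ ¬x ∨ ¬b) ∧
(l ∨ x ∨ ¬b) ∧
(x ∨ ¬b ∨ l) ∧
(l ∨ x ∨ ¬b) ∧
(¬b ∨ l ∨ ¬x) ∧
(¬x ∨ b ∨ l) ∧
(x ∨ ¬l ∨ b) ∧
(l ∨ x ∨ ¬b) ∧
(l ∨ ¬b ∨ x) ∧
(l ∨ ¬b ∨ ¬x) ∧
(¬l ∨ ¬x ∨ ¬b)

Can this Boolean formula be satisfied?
Yes

Yes, the formula is satisfiable.

One satisfying assignment is: l=True, b=False, x=True

Verification: With this assignment, all 12 clauses evaluate to true.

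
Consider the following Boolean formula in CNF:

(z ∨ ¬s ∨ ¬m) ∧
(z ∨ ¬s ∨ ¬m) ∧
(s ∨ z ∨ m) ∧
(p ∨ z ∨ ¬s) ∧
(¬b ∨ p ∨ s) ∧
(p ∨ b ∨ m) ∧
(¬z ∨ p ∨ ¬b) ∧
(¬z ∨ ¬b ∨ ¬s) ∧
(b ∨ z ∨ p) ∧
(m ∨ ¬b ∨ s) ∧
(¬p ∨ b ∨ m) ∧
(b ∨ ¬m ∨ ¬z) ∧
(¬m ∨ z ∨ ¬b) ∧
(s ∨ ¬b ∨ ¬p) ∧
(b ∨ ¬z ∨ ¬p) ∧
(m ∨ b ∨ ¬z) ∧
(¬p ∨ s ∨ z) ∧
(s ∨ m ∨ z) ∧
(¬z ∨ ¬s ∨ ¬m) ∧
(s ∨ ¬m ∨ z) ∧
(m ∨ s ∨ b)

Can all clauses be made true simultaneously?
Yes

Yes, the formula is satisfiable.

One satisfying assignment is: b=True, z=False, m=False, s=True, p=True

Verification: With this assignment, all 21 clauses evaluate to true.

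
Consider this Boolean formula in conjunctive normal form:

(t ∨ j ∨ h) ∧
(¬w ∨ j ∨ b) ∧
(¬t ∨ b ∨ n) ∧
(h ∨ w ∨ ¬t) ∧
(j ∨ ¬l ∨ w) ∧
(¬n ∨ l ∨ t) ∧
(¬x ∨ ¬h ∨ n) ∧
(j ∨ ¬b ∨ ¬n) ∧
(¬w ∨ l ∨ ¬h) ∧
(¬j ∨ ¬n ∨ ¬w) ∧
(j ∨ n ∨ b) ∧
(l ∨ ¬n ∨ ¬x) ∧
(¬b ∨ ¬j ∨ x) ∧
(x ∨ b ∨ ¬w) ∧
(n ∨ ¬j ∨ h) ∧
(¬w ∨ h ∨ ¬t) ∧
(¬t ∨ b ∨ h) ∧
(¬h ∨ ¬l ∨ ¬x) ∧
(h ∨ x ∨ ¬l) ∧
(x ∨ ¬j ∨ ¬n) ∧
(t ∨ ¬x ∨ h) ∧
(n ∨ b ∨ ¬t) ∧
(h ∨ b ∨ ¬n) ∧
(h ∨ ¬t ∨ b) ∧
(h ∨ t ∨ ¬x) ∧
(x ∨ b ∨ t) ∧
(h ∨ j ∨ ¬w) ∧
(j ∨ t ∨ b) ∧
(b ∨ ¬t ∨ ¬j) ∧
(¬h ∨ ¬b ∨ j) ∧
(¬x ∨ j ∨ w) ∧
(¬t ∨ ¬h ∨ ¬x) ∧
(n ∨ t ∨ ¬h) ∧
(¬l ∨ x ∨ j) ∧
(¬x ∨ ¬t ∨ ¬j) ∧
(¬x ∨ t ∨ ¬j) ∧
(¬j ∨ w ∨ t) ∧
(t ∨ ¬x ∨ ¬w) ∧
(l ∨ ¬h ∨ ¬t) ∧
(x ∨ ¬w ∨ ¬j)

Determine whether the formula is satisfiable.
No

No, the formula is not satisfiable.

No assignment of truth values to the variables can make all 40 clauses true simultaneously.

The formula is UNSAT (unsatisfiable).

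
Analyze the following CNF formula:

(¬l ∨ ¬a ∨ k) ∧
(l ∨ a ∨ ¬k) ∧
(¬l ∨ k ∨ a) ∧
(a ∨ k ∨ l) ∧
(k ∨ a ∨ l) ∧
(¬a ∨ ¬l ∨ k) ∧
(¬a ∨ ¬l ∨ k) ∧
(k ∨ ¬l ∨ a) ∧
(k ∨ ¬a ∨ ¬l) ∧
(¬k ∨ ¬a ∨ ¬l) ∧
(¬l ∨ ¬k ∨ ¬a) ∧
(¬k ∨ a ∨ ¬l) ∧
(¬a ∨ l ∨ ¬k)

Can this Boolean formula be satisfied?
Yes

Yes, the formula is satisfiable.

One satisfying assignment is: a=True, k=False, l=False

Verification: With this assignment, all 13 clauses evaluate to true.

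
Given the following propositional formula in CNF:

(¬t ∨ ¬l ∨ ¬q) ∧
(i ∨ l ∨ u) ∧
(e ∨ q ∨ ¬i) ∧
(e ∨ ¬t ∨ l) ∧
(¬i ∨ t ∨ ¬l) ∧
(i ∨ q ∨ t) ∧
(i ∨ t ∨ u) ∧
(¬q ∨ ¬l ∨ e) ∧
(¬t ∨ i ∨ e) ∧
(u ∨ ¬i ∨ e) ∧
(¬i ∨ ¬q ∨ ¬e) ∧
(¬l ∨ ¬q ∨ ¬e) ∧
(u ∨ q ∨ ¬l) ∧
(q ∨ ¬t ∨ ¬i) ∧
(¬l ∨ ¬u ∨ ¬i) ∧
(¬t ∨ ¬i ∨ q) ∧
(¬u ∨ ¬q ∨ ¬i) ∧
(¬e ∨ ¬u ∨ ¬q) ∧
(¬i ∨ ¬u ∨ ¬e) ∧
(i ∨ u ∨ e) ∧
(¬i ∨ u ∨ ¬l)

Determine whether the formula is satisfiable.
Yes

Yes, the formula is satisfiable.

One satisfying assignment is: q=False, l=False, e=True, i=True, u=False, t=False

Verification: With this assignment, all 21 clauses evaluate to true.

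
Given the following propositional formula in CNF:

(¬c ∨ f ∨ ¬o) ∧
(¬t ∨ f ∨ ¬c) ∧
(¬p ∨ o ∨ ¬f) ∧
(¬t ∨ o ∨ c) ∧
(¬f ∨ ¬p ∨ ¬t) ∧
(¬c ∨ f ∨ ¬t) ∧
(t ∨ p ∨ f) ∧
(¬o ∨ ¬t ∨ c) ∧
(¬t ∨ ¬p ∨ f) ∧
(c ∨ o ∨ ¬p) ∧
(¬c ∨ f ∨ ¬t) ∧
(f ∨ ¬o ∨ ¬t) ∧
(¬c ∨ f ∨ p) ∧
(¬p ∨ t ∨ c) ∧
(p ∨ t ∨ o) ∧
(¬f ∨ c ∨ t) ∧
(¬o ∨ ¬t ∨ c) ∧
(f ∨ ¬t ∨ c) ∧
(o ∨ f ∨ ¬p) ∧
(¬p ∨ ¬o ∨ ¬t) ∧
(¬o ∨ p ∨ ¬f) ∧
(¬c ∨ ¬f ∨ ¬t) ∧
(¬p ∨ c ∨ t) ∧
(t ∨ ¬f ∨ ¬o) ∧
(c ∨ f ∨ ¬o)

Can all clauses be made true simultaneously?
No

No, the formula is not satisfiable.

No assignment of truth values to the variables can make all 25 clauses true simultaneously.

The formula is UNSAT (unsatisfiable).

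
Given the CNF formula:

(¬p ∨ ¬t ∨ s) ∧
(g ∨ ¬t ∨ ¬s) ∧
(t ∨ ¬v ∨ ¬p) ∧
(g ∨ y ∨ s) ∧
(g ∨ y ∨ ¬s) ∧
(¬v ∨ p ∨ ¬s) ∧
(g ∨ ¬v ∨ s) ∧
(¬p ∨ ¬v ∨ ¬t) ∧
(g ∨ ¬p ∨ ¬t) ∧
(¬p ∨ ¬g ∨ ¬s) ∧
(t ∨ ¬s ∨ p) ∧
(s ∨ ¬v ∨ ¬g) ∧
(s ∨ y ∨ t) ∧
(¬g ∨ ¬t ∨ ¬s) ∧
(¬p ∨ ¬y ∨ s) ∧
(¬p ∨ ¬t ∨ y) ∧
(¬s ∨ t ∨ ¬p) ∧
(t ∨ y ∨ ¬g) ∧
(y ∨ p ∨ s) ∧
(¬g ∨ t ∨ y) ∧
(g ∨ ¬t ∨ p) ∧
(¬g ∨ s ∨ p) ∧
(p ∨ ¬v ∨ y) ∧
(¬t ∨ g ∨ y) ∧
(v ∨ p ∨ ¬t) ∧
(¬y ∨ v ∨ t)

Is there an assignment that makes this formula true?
No

No, the formula is not satisfiable.

No assignment of truth values to the variables can make all 26 clauses true simultaneously.

The formula is UNSAT (unsatisfiable).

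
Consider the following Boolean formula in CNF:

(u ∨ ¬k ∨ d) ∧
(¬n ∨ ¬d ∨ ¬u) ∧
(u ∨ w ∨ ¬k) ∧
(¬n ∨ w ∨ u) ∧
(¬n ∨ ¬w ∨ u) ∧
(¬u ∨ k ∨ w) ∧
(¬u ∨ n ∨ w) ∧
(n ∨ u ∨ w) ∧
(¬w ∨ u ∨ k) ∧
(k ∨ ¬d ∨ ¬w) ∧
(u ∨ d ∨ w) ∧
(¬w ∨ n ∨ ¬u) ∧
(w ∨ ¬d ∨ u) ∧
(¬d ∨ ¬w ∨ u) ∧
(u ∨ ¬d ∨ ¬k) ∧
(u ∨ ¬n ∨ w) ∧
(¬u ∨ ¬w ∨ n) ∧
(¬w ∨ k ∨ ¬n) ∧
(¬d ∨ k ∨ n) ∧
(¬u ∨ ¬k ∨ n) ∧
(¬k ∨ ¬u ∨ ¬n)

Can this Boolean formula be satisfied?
No

No, the formula is not satisfiable.

No assignment of truth values to the variables can make all 21 clauses true simultaneously.

The formula is UNSAT (unsatisfiable).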